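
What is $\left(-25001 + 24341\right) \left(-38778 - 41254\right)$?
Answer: $52821120$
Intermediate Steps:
$\left(-25001 + 24341\right) \left(-38778 - 41254\right) = \left(-660\right) \left(-80032\right) = 52821120$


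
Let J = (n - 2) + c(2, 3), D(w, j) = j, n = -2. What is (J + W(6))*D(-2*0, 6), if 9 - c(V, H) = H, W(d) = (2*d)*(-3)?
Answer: -204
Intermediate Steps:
W(d) = -6*d
c(V, H) = 9 - H
J = 2 (J = (-2 - 2) + (9 - 1*3) = -4 + (9 - 3) = -4 + 6 = 2)
(J + W(6))*D(-2*0, 6) = (2 - 6*6)*6 = (2 - 36)*6 = -34*6 = -204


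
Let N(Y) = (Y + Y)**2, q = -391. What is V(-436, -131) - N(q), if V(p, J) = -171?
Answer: -611695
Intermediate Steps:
N(Y) = 4*Y**2 (N(Y) = (2*Y)**2 = 4*Y**2)
V(-436, -131) - N(q) = -171 - 4*(-391)**2 = -171 - 4*152881 = -171 - 1*611524 = -171 - 611524 = -611695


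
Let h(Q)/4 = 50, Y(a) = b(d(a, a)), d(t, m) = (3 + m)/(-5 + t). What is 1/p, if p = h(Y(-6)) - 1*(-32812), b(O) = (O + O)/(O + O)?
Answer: 1/33012 ≈ 3.0292e-5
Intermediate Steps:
d(t, m) = (3 + m)/(-5 + t)
b(O) = 1 (b(O) = (2*O)/((2*O)) = (2*O)*(1/(2*O)) = 1)
Y(a) = 1
h(Q) = 200 (h(Q) = 4*50 = 200)
p = 33012 (p = 200 - 1*(-32812) = 200 + 32812 = 33012)
1/p = 1/33012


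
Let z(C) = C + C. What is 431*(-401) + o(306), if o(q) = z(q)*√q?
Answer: -172831 + 1836*√34 ≈ -1.6213e+5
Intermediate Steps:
z(C) = 2*C
o(q) = 2*q^(3/2) (o(q) = (2*q)*√q = 2*q^(3/2))
431*(-401) + o(306) = 431*(-401) + 2*306^(3/2) = -172831 + 2*(918*√34) = -172831 + 1836*√34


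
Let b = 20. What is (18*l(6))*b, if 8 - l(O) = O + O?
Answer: -1440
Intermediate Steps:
l(O) = 8 - 2*O (l(O) = 8 - (O + O) = 8 - 2*O)
(18*l(6))*b = (18*(8 - 2*6))*20 = (18*(8 - 12))*20 = (18*(-4))*20 = -72*20 = -1440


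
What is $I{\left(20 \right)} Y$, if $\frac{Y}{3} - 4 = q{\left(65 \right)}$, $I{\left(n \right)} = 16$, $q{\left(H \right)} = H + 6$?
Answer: $3600$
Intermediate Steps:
$q{\left(H \right)} = 6 + H$
$Y = 225$ ($Y = 12 + 3 \left(6 + 65\right) = 12 + 3 \cdot 71 = 12 + 213 = 225$)
$I{\left(20 \right)} Y = 16 \cdot 225 = 3600$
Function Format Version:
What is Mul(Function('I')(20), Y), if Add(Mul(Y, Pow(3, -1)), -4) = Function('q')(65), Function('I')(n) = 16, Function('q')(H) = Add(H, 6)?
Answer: 3600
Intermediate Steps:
Function('q')(H) = Add(6, H)
Y = 225 (Y = Add(12, Mul(3, Add(6, 65))) = Add(12, Mul(3, 71)) = Add(12, 213) = 225)
Mul(Function('I')(20), Y) = Mul(16, 225) = 3600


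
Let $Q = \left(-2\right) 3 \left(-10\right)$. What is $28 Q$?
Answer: $1680$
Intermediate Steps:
$Q = 60$ ($Q = \left(-6\right) \left(-10\right) = 60$)
$28 Q = 28 \cdot 60 = 1680$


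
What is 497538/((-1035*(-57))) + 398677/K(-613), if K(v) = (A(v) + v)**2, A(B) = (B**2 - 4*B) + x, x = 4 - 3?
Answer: 7882583214823177/934667990354955 ≈ 8.4336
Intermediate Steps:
x = 1
A(B) = 1 + B**2 - 4*B (A(B) = (B**2 - 4*B) + 1 = 1 + B**2 - 4*B)
K(v) = (1 + v**2 - 3*v)**2 (K(v) = ((1 + v**2 - 4*v) + v)**2 = (1 + v**2 - 3*v)**2)
497538/((-1035*(-57))) + 398677/K(-613) = 497538/((-1035*(-57))) + 398677/((1 + (-613)**2 - 3*(-613))**2) = 497538/58995 + 398677/((1 + 375769 + 1839)**2) = 497538*(1/58995) + 398677/(377609**2) = 55282/6555 + 398677/142588556881 = 7882583214823177/934667990354955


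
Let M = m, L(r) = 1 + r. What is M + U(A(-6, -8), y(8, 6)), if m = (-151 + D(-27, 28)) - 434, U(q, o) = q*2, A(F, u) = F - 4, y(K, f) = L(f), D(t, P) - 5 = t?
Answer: -627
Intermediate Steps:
D(t, P) = 5 + t
y(K, f) = 1 + f
A(F, u) = -4 + F
U(q, o) = 2*q
m = -607 (m = (-151 + (5 - 27)) - 434 = (-151 - 22) - 434 = -173 - 434 = -607)
M = -607
M + U(A(-6, -8), y(8, 6)) = -607 + 2*(-4 - 6) = -607 + 2*(-10) = -607 - 20 = -627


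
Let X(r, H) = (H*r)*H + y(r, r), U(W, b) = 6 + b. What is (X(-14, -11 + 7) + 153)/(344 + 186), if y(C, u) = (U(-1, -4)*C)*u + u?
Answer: 307/530 ≈ 0.57925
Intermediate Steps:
y(C, u) = u + 2*C*u (y(C, u) = ((6 - 4)*C)*u + u = (2*C)*u + u = 2*C*u + u = u + 2*C*u)
X(r, H) = r*H² + r*(1 + 2*r) (X(r, H) = (H*r)*H + r*(1 + 2*r) = r*H² + r*(1 + 2*r))
(X(-14, -11 + 7) + 153)/(344 + 186) = (-14*(1 + (-11 + 7)² + 2*(-14)) + 153)/(344 + 186) = (-14*(1 + (-4)² - 28) + 153)/530 = (-14*(1 + 16 - 28) + 153)*(1/530) = (-14*(-11) + 153)*(1/530) = (154 + 153)*(1/530) = 307*(1/530) = 307/530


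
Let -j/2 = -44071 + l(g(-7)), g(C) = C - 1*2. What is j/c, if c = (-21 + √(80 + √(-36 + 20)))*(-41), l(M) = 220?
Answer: 87702/(861 - 82*√(20 + I)) ≈ 177.41 + 3.2903*I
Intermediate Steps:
g(C) = -2 + C (g(C) = C - 2 = -2 + C)
c = 861 - 41*√(80 + 4*I) (c = (-21 + √(80 + √(-16)))*(-41) = (-21 + √(80 + 4*I))*(-41) = 861 - 41*√(80 + 4*I) ≈ 494.17 - 9.165*I)
j = 87702 (j = -2*(-44071 + 220) = -2*(-43851) = 87702)
j/c = 87702/(861 - 82*√(20 + I))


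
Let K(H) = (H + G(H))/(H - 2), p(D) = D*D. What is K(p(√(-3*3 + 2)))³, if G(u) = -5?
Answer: 64/27 ≈ 2.3704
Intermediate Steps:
p(D) = D²
K(H) = (-5 + H)/(-2 + H) (K(H) = (H - 5)/(H - 2) = (-5 + H)/(-2 + H))
K(p(√(-3*3 + 2)))³ = ((-5 + (√(-3*3 + 2))²)/(-2 + (√(-3*3 + 2))²))³ = ((-5 + (√(-9 + 2))²)/(-2 + (√(-9 + 2))²))³ = ((-5 + (√(-7))²)/(-2 + (√(-7))²))³ = ((-5 + (I*√7)²)/(-2 + (I*√7)²))³ = ((-5 - 7)/(-2 - 7))³ = (-12/(-9))³ = (-⅑*(-12))³ = (4/3)³ = 64/27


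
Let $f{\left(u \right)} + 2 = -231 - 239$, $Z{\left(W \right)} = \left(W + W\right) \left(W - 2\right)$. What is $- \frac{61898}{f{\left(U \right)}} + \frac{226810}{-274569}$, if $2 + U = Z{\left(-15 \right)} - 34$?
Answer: $\frac{8444108821}{64798284} \approx 130.31$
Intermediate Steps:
$Z{\left(W \right)} = 2 W \left(-2 + W\right)$
$U = 474$ ($U = -2 - \left(34 + 30 \left(-2 - 15\right)\right) = -2 - \left(34 + 30 \left(-17\right)\right) = -2 + \left(510 - 34\right) = -2 + 476 = 474$)
$f{\left(u \right)} = -472$ ($f{\left(u \right)} = -2 - 470 = -472$)
$- \frac{61898}{f{\left(U \right)}} + \frac{226810}{-274569} = - \frac{61898}{-472} + \frac{226810}{-274569} = \left(-61898\right) \left(- \frac{1}{472}\right) + 226810 \left(- \frac{1}{274569}\right) = \frac{30949}{236} - \frac{226810}{274569} = \frac{8444108821}{64798284}$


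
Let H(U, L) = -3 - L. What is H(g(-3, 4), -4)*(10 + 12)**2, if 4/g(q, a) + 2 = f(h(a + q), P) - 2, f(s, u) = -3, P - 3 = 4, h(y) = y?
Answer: 484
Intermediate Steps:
P = 7 (P = 3 + 4 = 7)
g(q, a) = -4/7 (g(q, a) = 4/(-2 + (-3 - 2)) = 4/(-2 - 5) = 4/(-7) = 4*(-1/7) = -4/7)
H(g(-3, 4), -4)*(10 + 12)**2 = (-3 - 1*(-4))*(10 + 12)**2 = (-3 + 4)*22**2 = 1*484 = 484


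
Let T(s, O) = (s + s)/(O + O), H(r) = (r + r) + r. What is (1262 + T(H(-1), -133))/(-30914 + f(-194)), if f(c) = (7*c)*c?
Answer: 167849/30927554 ≈ 0.0054272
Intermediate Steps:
f(c) = 7*c²
H(r) = 3*r (H(r) = 2*r + r = 3*r)
T(s, O) = s/O (T(s, O) = (2*s)/((2*O)) = (2*s)*(1/(2*O)) = s/O)
(1262 + T(H(-1), -133))/(-30914 + f(-194)) = (1262 + (3*(-1))/(-133))/(-30914 + 7*(-194)²) = (1262 - 3*(-1/133))/(-30914 + 7*37636) = (1262 + 3/133)/(-30914 + 263452) = (167849/133)/232538 = (167849/133)*(1/232538) = 167849/30927554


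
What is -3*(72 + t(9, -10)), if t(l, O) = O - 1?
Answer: -183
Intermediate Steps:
t(l, O) = -1 + O
-3*(72 + t(9, -10)) = -3*(72 + (-1 - 10)) = -3*(72 - 11) = -3*61 = -183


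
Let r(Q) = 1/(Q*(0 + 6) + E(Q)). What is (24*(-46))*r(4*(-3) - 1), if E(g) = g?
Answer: 1104/91 ≈ 12.132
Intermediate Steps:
r(Q) = 1/(7*Q) (r(Q) = 1/(Q*(0 + 6) + Q) = 1/(Q*6 + Q) = 1/(6*Q + Q) = 1/(7*Q))
(24*(-46))*r(4*(-3) - 1) = (24*(-46))*(1/(7*(4*(-3) - 1))) = -1104/(7*(-12 - 1)) = -1104/(7*(-13)) = -1104*(-1)/(7*13) = -1104*(-1/91) = 1104/91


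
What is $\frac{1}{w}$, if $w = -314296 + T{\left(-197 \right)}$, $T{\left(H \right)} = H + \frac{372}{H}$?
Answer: $- \frac{197}{61955493} \approx -3.1797 \cdot 10^{-6}$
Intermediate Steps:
$w = - \frac{61955493}{197}$ ($w = -314296 - \left(197 - \frac{372}{-197}\right) = -314296 + \left(-197 + 372 \left(- \frac{1}{197}\right)\right) = -314296 - \frac{39181}{197} = - \frac{61955493}{197} \approx -3.145 \cdot 10^{5}$)
$\frac{1}{w} = \frac{1}{- \frac{61955493}{197}} = - \frac{197}{61955493}$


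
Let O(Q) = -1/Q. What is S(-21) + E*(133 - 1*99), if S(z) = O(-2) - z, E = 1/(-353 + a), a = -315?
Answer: 3582/167 ≈ 21.449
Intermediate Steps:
E = -1/668 (E = 1/(-353 - 315) = 1/(-668) = -1/668 ≈ -0.0014970)
S(z) = ½ - z (S(z) = -1/(-2) - z = -1*(-½) - z = ½ - z)
S(-21) + E*(133 - 1*99) = (½ - 1*(-21)) - (133 - 1*99)/668 = (½ + 21) - (133 - 99)/668 = 43/2 - 1/668*34 = 43/2 - 17/334 = 3582/167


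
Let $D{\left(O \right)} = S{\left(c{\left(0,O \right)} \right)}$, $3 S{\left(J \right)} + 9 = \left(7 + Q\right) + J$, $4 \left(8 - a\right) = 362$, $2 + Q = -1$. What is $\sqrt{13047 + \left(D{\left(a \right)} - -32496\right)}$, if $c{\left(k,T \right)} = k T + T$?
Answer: $\frac{\sqrt{1638498}}{6} \approx 213.34$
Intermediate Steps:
$c{\left(k,T \right)} = T + T k$ ($c{\left(k,T \right)} = T k + T = T + T k$)
$Q = -3$ ($Q = -2 - 1 = -3$)
$a = - \frac{165}{2}$ ($a = 8 - \frac{181}{2} = - \frac{165}{2} \approx -82.5$)
$S{\left(J \right)} = - \frac{5}{3} + \frac{J}{3}$ ($S{\left(J \right)} = -3 + \frac{\left(7 - 3\right) + J}{3} = -3 + \frac{4 + J}{3} = -3 + \left(\frac{4}{3} + \frac{J}{3}\right) = - \frac{5}{3} + \frac{J}{3}$)
$D{\left(O \right)} = - \frac{5}{3} + \frac{O}{3}$ ($D{\left(O \right)} = - \frac{5}{3} + \frac{O \left(1 + 0\right)}{3} = - \frac{5}{3} + \frac{O 1}{3} = - \frac{5}{3} + \frac{O}{3}$)
$\sqrt{13047 + \left(D{\left(a \right)} - -32496\right)} = \sqrt{13047 + \left(\left(- \frac{5}{3} + \frac{1}{3} \left(- \frac{165}{2}\right)\right) - -32496\right)} = \sqrt{13047 + \left(\left(- \frac{5}{3} - \frac{55}{2}\right) + 32496\right)} = \sqrt{13047 + \left(- \frac{175}{6} + 32496\right)} = \sqrt{13047 + \frac{194801}{6}} = \sqrt{\frac{273083}{6}} = \frac{\sqrt{1638498}}{6}$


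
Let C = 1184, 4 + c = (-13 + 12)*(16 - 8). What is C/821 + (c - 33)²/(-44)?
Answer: -1610429/36124 ≈ -44.581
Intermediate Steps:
c = -12 (c = -4 + (-13 + 12)*(16 - 8) = -4 - 1*8 = -4 - 8 = -12)
C/821 + (c - 33)²/(-44) = 1184/821 + (-12 - 33)²/(-44) = 1184*(1/821) + (-45)²*(-1/44) = 1184/821 + 2025*(-1/44) = 1184/821 - 2025/44 = -1610429/36124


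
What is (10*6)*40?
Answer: 2400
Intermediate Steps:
(10*6)*40 = 60*40 = 2400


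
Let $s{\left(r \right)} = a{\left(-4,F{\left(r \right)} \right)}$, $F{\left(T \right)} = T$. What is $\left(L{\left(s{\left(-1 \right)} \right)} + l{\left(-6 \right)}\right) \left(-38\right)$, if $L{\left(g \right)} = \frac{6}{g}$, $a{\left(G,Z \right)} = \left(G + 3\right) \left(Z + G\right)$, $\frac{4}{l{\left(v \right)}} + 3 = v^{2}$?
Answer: $- \frac{8284}{165} \approx -50.206$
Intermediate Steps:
$l{\left(v \right)} = \frac{4}{-3 + v^{2}}$
$a{\left(G,Z \right)} = \left(3 + G\right) \left(G + Z\right)$
$s{\left(r \right)} = 4 - r$ ($s{\left(r \right)} = \left(-4\right)^{2} + 3 \left(-4\right) + 3 r - 4 r = 16 - 12 + 3 r - 4 r = 4 - r$)
$\left(L{\left(s{\left(-1 \right)} \right)} + l{\left(-6 \right)}\right) \left(-38\right) = \left(\frac{6}{4 - -1} + \frac{4}{-3 + \left(-6\right)^{2}}\right) \left(-38\right) = \left(\frac{6}{4 + 1} + \frac{4}{-3 + 36}\right) \left(-38\right) = \left(\frac{6}{5} + \frac{4}{33}\right) \left(-38\right) = \frac{218}{165} \left(-38\right) = - \frac{8284}{165}$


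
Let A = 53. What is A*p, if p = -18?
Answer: -954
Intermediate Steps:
A*p = 53*(-18) = -954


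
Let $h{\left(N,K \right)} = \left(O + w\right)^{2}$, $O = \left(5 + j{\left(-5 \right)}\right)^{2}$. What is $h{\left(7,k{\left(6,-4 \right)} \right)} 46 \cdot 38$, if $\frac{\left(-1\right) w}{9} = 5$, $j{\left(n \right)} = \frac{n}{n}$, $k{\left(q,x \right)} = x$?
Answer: $141588$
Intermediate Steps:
$j{\left(n \right)} = 1$
$w = -45$ ($w = \left(-9\right) 5 = -45$)
$O = 36$ ($O = \left(5 + 1\right)^{2} = 6^{2} = 36$)
$h{\left(N,K \right)} = 81$ ($h{\left(N,K \right)} = \left(36 - 45\right)^{2} = \left(-9\right)^{2} = 81$)
$h{\left(7,k{\left(6,-4 \right)} \right)} 46 \cdot 38 = 81 \cdot 46 \cdot 38 = 3726 \cdot 38 = 141588$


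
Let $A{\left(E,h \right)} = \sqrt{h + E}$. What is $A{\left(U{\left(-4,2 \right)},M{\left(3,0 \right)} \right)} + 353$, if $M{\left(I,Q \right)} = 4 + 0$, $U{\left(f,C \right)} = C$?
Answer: $353 + \sqrt{6} \approx 355.45$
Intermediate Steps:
$M{\left(I,Q \right)} = 4$
$A{\left(E,h \right)} = \sqrt{E + h}$
$A{\left(U{\left(-4,2 \right)},M{\left(3,0 \right)} \right)} + 353 = \sqrt{2 + 4} + 353 = \sqrt{6} + 353 = 353 + \sqrt{6}$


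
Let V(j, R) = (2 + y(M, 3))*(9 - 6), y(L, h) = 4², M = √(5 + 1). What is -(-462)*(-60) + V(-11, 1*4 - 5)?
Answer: -27666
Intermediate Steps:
M = √6 ≈ 2.4495
y(L, h) = 16
V(j, R) = 54 (V(j, R) = (2 + 16)*(9 - 6) = 18*3 = 54)
-(-462)*(-60) + V(-11, 1*4 - 5) = -(-462)*(-60) + 54 = -462*60 + 54 = -27720 + 54 = -27666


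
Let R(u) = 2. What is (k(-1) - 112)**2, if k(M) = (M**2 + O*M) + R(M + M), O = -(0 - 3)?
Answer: 12544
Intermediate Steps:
O = 3 (O = -1*(-3) = 3)
k(M) = 2 + M**2 + 3*M (k(M) = (M**2 + 3*M) + 2 = 2 + M**2 + 3*M)
(k(-1) - 112)**2 = ((2 + (-1)**2 + 3*(-1)) - 112)**2 = ((2 + 1 - 3) - 112)**2 = (0 - 112)**2 = (-112)**2 = 12544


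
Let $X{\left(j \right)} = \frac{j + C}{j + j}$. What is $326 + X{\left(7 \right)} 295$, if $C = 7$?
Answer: $621$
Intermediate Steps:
$X{\left(j \right)} = \frac{7 + j}{2 j}$ ($X{\left(j \right)} = \frac{j + 7}{j + j} = \frac{7 + j}{2 j}$)
$326 + X{\left(7 \right)} 295 = 326 + \frac{7 + 7}{2 \cdot 7} \cdot 295 = 326 + \frac{1}{2} \cdot \frac{1}{7} \cdot 14 \cdot 295 = 326 + 1 \cdot 295 = 326 + 295 = 621$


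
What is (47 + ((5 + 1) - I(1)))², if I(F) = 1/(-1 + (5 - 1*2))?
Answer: 11025/4 ≈ 2756.3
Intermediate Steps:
I(F) = ½ (I(F) = 1/(-1 + (5 - 2)) = 1/(-1 + 3) = 1/2 = ½)
(47 + ((5 + 1) - I(1)))² = (47 + ((5 + 1) - 1*½))² = (47 + (6 - ½))² = (47 + 11/2)² = (105/2)² = 11025/4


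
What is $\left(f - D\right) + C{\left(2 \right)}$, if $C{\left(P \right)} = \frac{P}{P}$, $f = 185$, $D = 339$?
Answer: $-153$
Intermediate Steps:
$C{\left(P \right)} = 1$
$\left(f - D\right) + C{\left(2 \right)} = \left(185 - 339\right) + 1 = -154 + 1 = -153$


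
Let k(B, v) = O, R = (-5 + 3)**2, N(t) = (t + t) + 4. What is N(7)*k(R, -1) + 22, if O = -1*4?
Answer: -50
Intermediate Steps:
N(t) = 4 + 2*t (N(t) = 2*t + 4 = 4 + 2*t)
O = -4
R = 4 (R = (-2)**2 = 4)
k(B, v) = -4
N(7)*k(R, -1) + 22 = (4 + 2*7)*(-4) + 22 = (4 + 14)*(-4) + 22 = 18*(-4) + 22 = -72 + 22 = -50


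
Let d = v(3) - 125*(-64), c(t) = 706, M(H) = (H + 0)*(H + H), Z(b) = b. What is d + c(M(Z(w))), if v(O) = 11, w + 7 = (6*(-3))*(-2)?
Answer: 8717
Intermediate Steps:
w = 29 (w = -7 + (6*(-3))*(-2) = -7 - 18*(-2) = -7 + 36 = 29)
M(H) = 2*H² (M(H) = H*(2*H) = 2*H²)
d = 8011 (d = 11 - 125*(-64) = 11 + 8000 = 8011)
d + c(M(Z(w))) = 8011 + 706 = 8717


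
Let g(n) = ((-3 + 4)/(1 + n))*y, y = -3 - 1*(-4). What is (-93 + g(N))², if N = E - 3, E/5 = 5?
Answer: 4571044/529 ≈ 8640.9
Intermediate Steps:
y = 1 (y = -3 + 4 = 1)
E = 25 (E = 5*5 = 25)
N = 22 (N = 25 - 3 = 22)
g(n) = 1/(1 + n) (g(n) = ((-3 + 4)/(1 + n))*1 = (1/(1 + n))*1 = 1/(1 + n))
(-93 + g(N))² = (-93 + 1/(1 + 22))² = (-93 + 1/23)² = (-2138/23)² = 4571044/529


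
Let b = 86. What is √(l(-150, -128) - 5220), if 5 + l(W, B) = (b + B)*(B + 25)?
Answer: I*√899 ≈ 29.983*I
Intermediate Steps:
l(W, B) = -5 + (25 + B)*(86 + B) (l(W, B) = -5 + (86 + B)*(B + 25) = -5 + (86 + B)*(25 + B) = -5 + (25 + B)*(86 + B))
√(l(-150, -128) - 5220) = √((2145 + (-128)² + 111*(-128)) - 5220) = √((2145 + 16384 - 14208) - 5220) = √(4321 - 5220) = √(-899) = I*√899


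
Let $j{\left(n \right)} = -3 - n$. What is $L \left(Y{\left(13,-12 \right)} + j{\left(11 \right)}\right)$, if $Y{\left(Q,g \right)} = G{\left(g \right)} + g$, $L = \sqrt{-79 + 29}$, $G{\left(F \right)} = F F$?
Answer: $590 i \sqrt{2} \approx 834.39 i$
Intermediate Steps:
$G{\left(F \right)} = F^{2}$
$L = 5 i \sqrt{2}$ ($L = \sqrt{-50} = 5 i \sqrt{2} \approx 7.0711 i$)
$Y{\left(Q,g \right)} = g + g^{2}$ ($Y{\left(Q,g \right)} = g^{2} + g = g + g^{2}$)
$L \left(Y{\left(13,-12 \right)} + j{\left(11 \right)}\right) = 5 i \sqrt{2} \left(- 12 \left(1 - 12\right) - 14\right) = 5 i \sqrt{2} \left(\left(-12\right) \left(-11\right) - 14\right) = 5 i \sqrt{2} \left(132 - 14\right) = 5 i \sqrt{2} \cdot 118 = 590 i \sqrt{2}$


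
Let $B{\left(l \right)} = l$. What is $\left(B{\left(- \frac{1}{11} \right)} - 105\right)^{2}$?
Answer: $\frac{1336336}{121} \approx 11044.0$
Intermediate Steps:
$\left(B{\left(- \frac{1}{11} \right)} - 105\right)^{2} = \left(- \frac{1}{11} - 105\right)^{2} = \left(- \frac{1156}{11}\right)^{2} = \frac{1336336}{121}$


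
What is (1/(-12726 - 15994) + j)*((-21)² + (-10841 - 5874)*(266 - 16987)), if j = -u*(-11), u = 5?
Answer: 110371303551411/7180 ≈ 1.5372e+10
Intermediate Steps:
j = 55 (j = -1*5*(-11) = -5*(-11) = 55)
(1/(-12726 - 15994) + j)*((-21)² + (-10841 - 5874)*(266 - 16987)) = (1/(-12726 - 15994) + 55)*((-21)² + (-10841 - 5874)*(266 - 16987)) = (1/(-28720) + 55)*(441 - 16715*(-16721)) = (-1/28720 + 55)*(441 + 279491515) = (1579599/28720)*279491956 = 110371303551411/7180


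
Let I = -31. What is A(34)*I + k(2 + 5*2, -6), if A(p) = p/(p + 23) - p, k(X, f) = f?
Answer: 58682/57 ≈ 1029.5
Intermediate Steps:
A(p) = -p + p/(23 + p) (A(p) = p/(23 + p) - p = -p + p/(23 + p))
A(34)*I + k(2 + 5*2, -6) = -1*34*(22 + 34)/(23 + 34)*(-31) - 6 = -1*34*56/57*(-31) - 6 = -1*34*1/57*56*(-31) - 6 = -1904/57*(-31) - 6 = 59024/57 - 6 = 58682/57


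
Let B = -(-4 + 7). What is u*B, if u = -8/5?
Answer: 24/5 ≈ 4.8000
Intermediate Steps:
B = -3 (B = -1*3 = -3)
u = -8/5 (u = -8*1/5 = -8/5 ≈ -1.6000)
u*B = -8/5*(-3) = 24/5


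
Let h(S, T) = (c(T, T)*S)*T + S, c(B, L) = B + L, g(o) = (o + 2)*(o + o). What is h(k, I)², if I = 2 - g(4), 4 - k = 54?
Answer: 44795722500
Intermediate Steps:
g(o) = 2*o*(2 + o) (g(o) = (2 + o)*(2*o) = 2*o*(2 + o))
k = -50 (k = 4 - 1*54 = 4 - 54 = -50)
I = -46 (I = 2 - 2*4*(2 + 4) = 2 - 2*4*6 = 2 - 1*48 = 2 - 48 = -46)
h(S, T) = S + 2*S*T² (h(S, T) = ((T + T)*S)*T + S = ((2*T)*S)*T + S = (2*S*T)*T + S = 2*S*T² + S = S + 2*S*T²)
h(k, I)² = (-50*(1 + 2*(-46)²))² = (-50*(1 + 2*2116))² = (-50*(1 + 4232))² = (-50*4233)² = (-211650)² = 44795722500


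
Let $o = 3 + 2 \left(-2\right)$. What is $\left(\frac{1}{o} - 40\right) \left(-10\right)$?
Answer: $410$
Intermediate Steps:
$o = -1$ ($o = 3 - 4 = -1$)
$\left(\frac{1}{o} - 40\right) \left(-10\right) = \left(\frac{1}{-1} - 40\right) \left(-10\right) = \left(-1 - 40\right) \left(-10\right) = \left(-41\right) \left(-10\right) = 410$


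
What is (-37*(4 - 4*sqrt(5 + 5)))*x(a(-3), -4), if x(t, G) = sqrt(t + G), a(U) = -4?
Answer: 296*I*sqrt(2)*(-1 + sqrt(10)) ≈ 905.14*I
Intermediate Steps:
x(t, G) = sqrt(G + t)
(-37*(4 - 4*sqrt(5 + 5)))*x(a(-3), -4) = (-37*(4 - 4*sqrt(5 + 5)))*sqrt(-4 - 4) = (-37*(4 - 4*sqrt(10)))*sqrt(-8) = (-148 + 148*sqrt(10))*(2*I*sqrt(2)) = 2*I*sqrt(2)*(-148 + 148*sqrt(10))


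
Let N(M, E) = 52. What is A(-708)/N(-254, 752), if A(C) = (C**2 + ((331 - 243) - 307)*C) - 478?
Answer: 327919/26 ≈ 12612.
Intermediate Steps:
A(C) = -478 + C**2 - 219*C (A(C) = (C**2 + (88 - 307)*C) - 478 = (C**2 - 219*C) - 478 = -478 + C**2 - 219*C)
A(-708)/N(-254, 752) = (-478 + (-708)**2 - 219*(-708))/52 = (-478 + 501264 + 155052)*(1/52) = 655838*(1/52) = 327919/26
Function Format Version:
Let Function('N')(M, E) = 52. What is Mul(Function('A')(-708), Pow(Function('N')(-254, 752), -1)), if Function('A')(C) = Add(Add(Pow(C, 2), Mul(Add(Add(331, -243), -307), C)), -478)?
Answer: Rational(327919, 26) ≈ 12612.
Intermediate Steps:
Function('A')(C) = Add(-478, Pow(C, 2), Mul(-219, C)) (Function('A')(C) = Add(Add(Pow(C, 2), Mul(Add(88, -307), C)), -478) = Add(Add(Pow(C, 2), Mul(-219, C)), -478) = Add(-478, Pow(C, 2), Mul(-219, C)))
Mul(Function('A')(-708), Pow(Function('N')(-254, 752), -1)) = Mul(Add(-478, Pow(-708, 2), Mul(-219, -708)), Pow(52, -1)) = Mul(Add(-478, 501264, 155052), Rational(1, 52)) = Mul(655838, Rational(1, 52)) = Rational(327919, 26)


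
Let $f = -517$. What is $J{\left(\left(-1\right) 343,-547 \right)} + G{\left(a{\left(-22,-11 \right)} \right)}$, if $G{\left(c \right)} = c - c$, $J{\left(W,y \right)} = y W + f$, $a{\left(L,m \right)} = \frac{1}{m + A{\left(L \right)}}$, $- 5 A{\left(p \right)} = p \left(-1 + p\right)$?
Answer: $187104$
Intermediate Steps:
$A{\left(p \right)} = - \frac{p \left(-1 + p\right)}{5}$
$a{\left(L,m \right)} = \frac{1}{m + \frac{L \left(1 - L\right)}{5}}$
$J{\left(W,y \right)} = -517 + W y$ ($J{\left(W,y \right)} = y W - 517 = W y - 517 = -517 + W y$)
$G{\left(c \right)} = 0$
$J{\left(\left(-1\right) 343,-547 \right)} + G{\left(a{\left(-22,-11 \right)} \right)} = \left(-517 + \left(-1\right) 343 \left(-547\right)\right) + 0 = \left(-517 - -187621\right) + 0 = \left(-517 + 187621\right) + 0 = 187104 + 0 = 187104$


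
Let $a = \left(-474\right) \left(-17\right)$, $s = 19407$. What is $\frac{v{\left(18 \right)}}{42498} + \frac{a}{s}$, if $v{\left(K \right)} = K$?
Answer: $\frac{6348115}{15273309} \approx 0.41563$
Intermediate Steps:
$a = 8058$
$\frac{v{\left(18 \right)}}{42498} + \frac{a}{s} = \frac{18}{42498} + \frac{8058}{19407} = 18 \cdot \frac{1}{42498} + 8058 \cdot \frac{1}{19407} = \frac{1}{2361} + \frac{2686}{6469} = \frac{6348115}{15273309}$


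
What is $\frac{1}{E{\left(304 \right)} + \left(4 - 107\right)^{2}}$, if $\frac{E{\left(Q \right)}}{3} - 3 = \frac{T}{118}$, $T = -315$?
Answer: $\frac{118}{1251979} \approx 9.4251 \cdot 10^{-5}$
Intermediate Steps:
$E{\left(Q \right)} = \frac{117}{118}$ ($E{\left(Q \right)} = 9 + 3 \left(- \frac{315}{118}\right) = 9 - \frac{945}{118} = \frac{117}{118}$)
$\frac{1}{E{\left(304 \right)} + \left(4 - 107\right)^{2}} = \frac{1}{\frac{117}{118} + \left(4 - 107\right)^{2}} = \frac{1}{\frac{117}{118} + \left(-103\right)^{2}} = \frac{1}{\frac{117}{118} + 10609} = \frac{1}{\frac{1251979}{118}} = \frac{118}{1251979}$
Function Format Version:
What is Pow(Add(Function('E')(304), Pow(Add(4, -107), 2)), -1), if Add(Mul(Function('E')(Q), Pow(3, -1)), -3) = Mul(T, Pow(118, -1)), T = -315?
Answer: Rational(118, 1251979) ≈ 9.4251e-5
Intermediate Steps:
Function('E')(Q) = Rational(117, 118) (Function('E')(Q) = Add(9, Mul(3, Mul(-315, Pow(118, -1)))) = Add(9, Mul(3, Mul(-315, Rational(1, 118)))) = Add(9, Mul(3, Rational(-315, 118))) = Add(9, Rational(-945, 118)) = Rational(117, 118))
Pow(Add(Function('E')(304), Pow(Add(4, -107), 2)), -1) = Pow(Add(Rational(117, 118), Pow(Add(4, -107), 2)), -1) = Pow(Add(Rational(117, 118), Pow(-103, 2)), -1) = Pow(Add(Rational(117, 118), 10609), -1) = Pow(Rational(1251979, 118), -1) = Rational(118, 1251979)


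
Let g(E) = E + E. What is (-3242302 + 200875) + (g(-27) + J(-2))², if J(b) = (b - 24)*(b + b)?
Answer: -3038927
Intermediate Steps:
g(E) = 2*E
J(b) = 2*b*(-24 + b) (J(b) = (-24 + b)*(2*b) = 2*b*(-24 + b))
(-3242302 + 200875) + (g(-27) + J(-2))² = (-3242302 + 200875) + (2*(-27) + 2*(-2)*(-24 - 2))² = -3041427 + (-54 + 2*(-2)*(-26))² = -3041427 + (-54 + 104)² = -3041427 + 50² = -3041427 + 2500 = -3038927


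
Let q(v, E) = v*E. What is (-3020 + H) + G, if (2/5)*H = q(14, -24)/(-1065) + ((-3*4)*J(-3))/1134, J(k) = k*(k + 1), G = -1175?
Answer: -18761417/4473 ≈ -4194.4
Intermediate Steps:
q(v, E) = E*v
J(k) = k*(1 + k)
H = 2818/4473 (H = 5*(-24*14/(-1065) + ((-3*4)*(-3*(1 - 3)))/1134)/2 = 5*(-336*(-1/1065) - (-36)*(-2)*(1/1134))/2 = 5*(112/355 - 12*6*(1/1134))/2 = 5*(112/355 - 72*1/1134)/2 = 5*(112/355 - 4/63)/2 = (5/2)*(5636/22365) = 2818/4473 ≈ 0.63000)
(-3020 + H) + G = (-3020 + 2818/4473) - 1175 = -13505642/4473 - 1175 = -18761417/4473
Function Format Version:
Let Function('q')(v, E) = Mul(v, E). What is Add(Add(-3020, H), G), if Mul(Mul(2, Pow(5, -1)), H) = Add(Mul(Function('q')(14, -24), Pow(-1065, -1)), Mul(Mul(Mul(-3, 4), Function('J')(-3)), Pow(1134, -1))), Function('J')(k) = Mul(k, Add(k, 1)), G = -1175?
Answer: Rational(-18761417, 4473) ≈ -4194.4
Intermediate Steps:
Function('q')(v, E) = Mul(E, v)
Function('J')(k) = Mul(k, Add(1, k))
H = Rational(2818, 4473) (H = Mul(Rational(5, 2), Add(Mul(Mul(-24, 14), Pow(-1065, -1)), Mul(Mul(Mul(-3, 4), Mul(-3, Add(1, -3))), Pow(1134, -1)))) = Mul(Rational(5, 2), Add(Mul(-336, Rational(-1, 1065)), Mul(Mul(-12, Mul(-3, -2)), Rational(1, 1134)))) = Mul(Rational(5, 2), Add(Rational(112, 355), Mul(Mul(-12, 6), Rational(1, 1134)))) = Mul(Rational(5, 2), Add(Rational(112, 355), Mul(-72, Rational(1, 1134)))) = Mul(Rational(5, 2), Add(Rational(112, 355), Rational(-4, 63))) = Mul(Rational(5, 2), Rational(5636, 22365)) = Rational(2818, 4473) ≈ 0.63000)
Add(Add(-3020, H), G) = Add(Add(-3020, Rational(2818, 4473)), -1175) = Add(Rational(-13505642, 4473), -1175) = Rational(-18761417, 4473)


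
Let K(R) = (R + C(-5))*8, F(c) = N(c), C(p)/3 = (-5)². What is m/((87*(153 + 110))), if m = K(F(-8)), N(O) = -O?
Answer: 664/22881 ≈ 0.029020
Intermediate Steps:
C(p) = 75 (C(p) = 3*(-5)² = 3*25 = 75)
F(c) = -c
K(R) = 600 + 8*R (K(R) = (R + 75)*8 = (75 + R)*8 = 600 + 8*R)
m = 664 (m = 600 + 8*(-1*(-8)) = 600 + 8*8 = 600 + 64 = 664)
m/((87*(153 + 110))) = 664/((87*(153 + 110))) = 664/((87*263)) = 664/22881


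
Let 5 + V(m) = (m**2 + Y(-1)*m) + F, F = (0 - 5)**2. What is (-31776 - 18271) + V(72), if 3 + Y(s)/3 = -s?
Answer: -45275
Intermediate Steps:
F = 25 (F = (-5)**2 = 25)
Y(s) = -9 - 3*s (Y(s) = -9 + 3*(-s) = -9 - 3*s)
V(m) = 20 + m**2 - 6*m (V(m) = -5 + ((m**2 + (-9 - 3*(-1))*m) + 25) = -5 + ((m**2 + (-9 + 3)*m) + 25) = -5 + ((m**2 - 6*m) + 25) = -5 + (25 + m**2 - 6*m) = 20 + m**2 - 6*m)
(-31776 - 18271) + V(72) = (-31776 - 18271) + (20 + 72**2 - 6*72) = -50047 + (20 + 5184 - 432) = -50047 + 4772 = -45275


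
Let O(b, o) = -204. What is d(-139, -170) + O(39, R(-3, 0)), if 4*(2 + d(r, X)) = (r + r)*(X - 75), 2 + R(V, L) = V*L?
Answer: 33643/2 ≈ 16822.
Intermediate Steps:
R(V, L) = -2 + L*V (R(V, L) = -2 + V*L = -2 + L*V)
d(r, X) = -2 + r*(-75 + X)/2 (d(r, X) = -2 + ((r + r)*(X - 75))/4 = -2 + ((2*r)*(-75 + X))/4 = -2 + (2*r*(-75 + X))/4 = -2 + r*(-75 + X)/2)
d(-139, -170) + O(39, R(-3, 0)) = (-2 - 75/2*(-139) + (½)*(-170)*(-139)) - 204 = (-2 + 10425/2 + 11815) - 204 = 34051/2 - 204 = 33643/2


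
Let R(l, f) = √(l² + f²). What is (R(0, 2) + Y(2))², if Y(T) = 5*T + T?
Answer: 196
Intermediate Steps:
Y(T) = 6*T
R(l, f) = √(f² + l²)
(R(0, 2) + Y(2))² = (√(2² + 0²) + 6*2)² = (√(4 + 0) + 12)² = (√4 + 12)² = (2 + 12)² = 14² = 196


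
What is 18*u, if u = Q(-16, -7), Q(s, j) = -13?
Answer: -234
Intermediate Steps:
u = -13
18*u = 18*(-13) = -234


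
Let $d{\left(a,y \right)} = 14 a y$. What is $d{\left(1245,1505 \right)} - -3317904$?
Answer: $29550054$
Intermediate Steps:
$d{\left(a,y \right)} = 14 a y$
$d{\left(1245,1505 \right)} - -3317904 = 14 \cdot 1245 \cdot 1505 - -3317904 = 26232150 + 3317904 = 29550054$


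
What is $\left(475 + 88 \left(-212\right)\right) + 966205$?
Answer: $948024$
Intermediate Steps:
$\left(475 + 88 \left(-212\right)\right) + 966205 = \left(475 - 18656\right) + 966205 = -18181 + 966205 = 948024$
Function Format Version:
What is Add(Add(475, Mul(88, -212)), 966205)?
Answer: 948024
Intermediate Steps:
Add(Add(475, Mul(88, -212)), 966205) = Add(Add(475, -18656), 966205) = Add(-18181, 966205) = 948024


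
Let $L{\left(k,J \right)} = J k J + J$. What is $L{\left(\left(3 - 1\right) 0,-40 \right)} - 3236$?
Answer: $-3276$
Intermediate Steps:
$L{\left(k,J \right)} = J + k J^{2}$ ($L{\left(k,J \right)} = k J^{2} + J = J + k J^{2}$)
$L{\left(\left(3 - 1\right) 0,-40 \right)} - 3236 = - 40 \left(1 - 40 \left(3 - 1\right) 0\right) - 3236 = - 40 \left(1 - 40 \cdot 2 \cdot 0\right) - 3236 = - 40 \left(1 - 0\right) - 3236 = - 40 \left(1 + 0\right) - 3236 = \left(-40\right) 1 - 3236 = -40 - 3236 = -3276$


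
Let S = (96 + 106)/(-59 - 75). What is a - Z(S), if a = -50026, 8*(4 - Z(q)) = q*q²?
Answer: -120378413421/2406104 ≈ -50030.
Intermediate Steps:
S = -101/67 (S = 202/(-134) = 202*(-1/134) = -101/67 ≈ -1.5075)
Z(q) = 4 - q³/8 (Z(q) = 4 - q*q²/8 = 4 - q³/8)
a - Z(S) = -50026 - (4 - (-101/67)³/8) = -50026 - (4 - ⅛*(-1030301/300763)) = -50026 - (4 + 1030301/2406104) = -50026 - 1*10654717/2406104 = -50026 - 10654717/2406104 = -120378413421/2406104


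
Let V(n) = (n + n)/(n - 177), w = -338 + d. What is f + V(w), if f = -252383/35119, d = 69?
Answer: -46834398/7831537 ≈ -5.9802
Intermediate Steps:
w = -269 (w = -338 + 69 = -269)
V(n) = 2*n/(-177 + n) (V(n) = (2*n)/(-177 + n) = 2*n/(-177 + n))
f = -252383/35119 (f = -252383*1/35119 = -252383/35119 ≈ -7.1865)
f + V(w) = -252383/35119 + 2*(-269)/(-177 - 269) = -252383/35119 + 2*(-269)/(-446) = -252383/35119 + 2*(-269)*(-1/446) = -252383/35119 + 269/223 = -46834398/7831537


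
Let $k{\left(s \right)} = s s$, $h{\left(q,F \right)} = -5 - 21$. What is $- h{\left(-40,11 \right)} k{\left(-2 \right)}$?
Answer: $104$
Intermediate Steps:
$h{\left(q,F \right)} = -26$ ($h{\left(q,F \right)} = -5 - 21 = -26$)
$k{\left(s \right)} = s^{2}$
$- h{\left(-40,11 \right)} k{\left(-2 \right)} = \left(-1\right) \left(-26\right) \left(-2\right)^{2} = 26 \cdot 4 = 104$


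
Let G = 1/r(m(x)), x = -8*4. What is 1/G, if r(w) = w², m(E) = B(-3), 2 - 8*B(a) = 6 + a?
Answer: 1/64 ≈ 0.015625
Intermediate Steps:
B(a) = -½ - a/8 (B(a) = ¼ - (6 + a)/8 = ¼ + (-¾ - a/8) = -½ - a/8)
x = -32 (x = -2*16 = -32)
m(E) = -⅛ (m(E) = -½ - ⅛*(-3) = -½ + 3/8 = -⅛)
G = 64 (G = 1/((-⅛)²) = 1/(1/64) = 64)
1/G = 1/64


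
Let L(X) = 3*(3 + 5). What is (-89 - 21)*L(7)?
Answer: -2640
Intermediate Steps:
L(X) = 24 (L(X) = 3*8 = 24)
(-89 - 21)*L(7) = (-89 - 21)*24 = -110*24 = -2640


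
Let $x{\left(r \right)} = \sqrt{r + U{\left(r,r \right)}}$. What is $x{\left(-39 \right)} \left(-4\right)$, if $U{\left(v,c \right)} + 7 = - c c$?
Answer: $- 4 i \sqrt{1567} \approx - 158.34 i$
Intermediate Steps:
$U{\left(v,c \right)} = -7 - c^{2}$ ($U{\left(v,c \right)} = -7 + - c c = -7 - c^{2}$)
$x{\left(r \right)} = \sqrt{-7 + r - r^{2}}$ ($x{\left(r \right)} = \sqrt{r - \left(7 + r^{2}\right)} = \sqrt{-7 + r - r^{2}}$)
$x{\left(-39 \right)} \left(-4\right) = \sqrt{-7 - 39 - \left(-39\right)^{2}} \left(-4\right) = \sqrt{-7 - 39 - 1521} \left(-4\right) = \sqrt{-1567} \left(-4\right) = i \sqrt{1567} \left(-4\right) = - 4 i \sqrt{1567}$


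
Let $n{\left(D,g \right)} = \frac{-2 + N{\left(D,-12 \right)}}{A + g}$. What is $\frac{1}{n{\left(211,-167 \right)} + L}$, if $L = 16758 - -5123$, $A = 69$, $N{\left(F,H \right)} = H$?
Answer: $\frac{7}{153168} \approx 4.5701 \cdot 10^{-5}$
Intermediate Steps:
$n{\left(D,g \right)} = - \frac{14}{69 + g}$ ($n{\left(D,g \right)} = \frac{-2 - 12}{69 + g} = - \frac{14}{69 + g}$)
$L = 21881$ ($L = 16758 + 5123 = 21881$)
$\frac{1}{n{\left(211,-167 \right)} + L} = \frac{1}{- \frac{14}{69 - 167} + 21881} = \frac{1}{- \frac{14}{-98} + 21881} = \frac{1}{\left(-14\right) \left(- \frac{1}{98}\right) + 21881} = \frac{1}{\frac{1}{7} + 21881} = \frac{1}{\frac{153168}{7}} = \frac{7}{153168}$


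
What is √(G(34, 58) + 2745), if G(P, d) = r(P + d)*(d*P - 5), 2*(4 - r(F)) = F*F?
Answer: I*√8313731 ≈ 2883.4*I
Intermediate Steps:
r(F) = 4 - F²/2 (r(F) = 4 - F*F/2 = 4 - F²/2)
G(P, d) = (-5 + P*d)*(4 - (P + d)²/2) (G(P, d) = (4 - (P + d)²/2)*(d*P - 5) = (4 - (P + d)²/2)*(P*d - 5) = (4 - (P + d)²/2)*(-5 + P*d) = (-5 + P*d)*(4 - (P + d)²/2))
√(G(34, 58) + 2745) = √(-(-8 + (34 + 58)²)*(-5 + 34*58)/2 + 2745) = √(-(-8 + 92²)*(-5 + 1972)/2 + 2745) = √(-½*(-8 + 8464)*1967 + 2745) = √(-½*8456*1967 + 2745) = √(-8316476 + 2745) = √(-8313731) = I*√8313731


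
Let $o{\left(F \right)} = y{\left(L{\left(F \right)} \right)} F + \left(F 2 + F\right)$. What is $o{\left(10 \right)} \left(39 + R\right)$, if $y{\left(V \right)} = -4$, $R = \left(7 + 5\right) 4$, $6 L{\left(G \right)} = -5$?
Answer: $-870$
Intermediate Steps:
$L{\left(G \right)} = - \frac{5}{6}$ ($L{\left(G \right)} = \frac{1}{6} \left(-5\right) = - \frac{5}{6}$)
$R = 48$ ($R = 12 \cdot 4 = 48$)
$o{\left(F \right)} = - F$ ($o{\left(F \right)} = - 4 F + \left(F 2 + F\right) = - 4 F + \left(2 F + F\right) = - 4 F + 3 F = - F$)
$o{\left(10 \right)} \left(39 + R\right) = \left(-1\right) 10 \left(39 + 48\right) = \left(-10\right) 87 = -870$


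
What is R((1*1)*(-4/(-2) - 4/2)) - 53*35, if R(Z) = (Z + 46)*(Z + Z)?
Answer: -1855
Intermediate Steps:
R(Z) = 2*Z*(46 + Z) (R(Z) = (46 + Z)*(2*Z) = 2*Z*(46 + Z))
R((1*1)*(-4/(-2) - 4/2)) - 53*35 = 2*((1*1)*(-4/(-2) - 4/2))*(46 + (1*1)*(-4/(-2) - 4/2)) - 53*35 = 2*(1*(-4*(-1/2) - 4*1/2))*(46 + 1*(-4*(-1/2) - 4*1/2)) - 1*1855 = 2*(1*(2 - 2))*(46 + 1*(2 - 2)) - 1855 = 2*(1*0)*(46 + 1*0) - 1855 = 2*0*(46 + 0) - 1855 = 2*0*46 - 1855 = 0 - 1855 = -1855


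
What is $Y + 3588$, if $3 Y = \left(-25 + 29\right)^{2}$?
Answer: $\frac{10780}{3} \approx 3593.3$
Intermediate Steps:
$Y = \frac{16}{3}$ ($Y = \frac{\left(-25 + 29\right)^{2}}{3} = \frac{4^{2}}{3} = \frac{1}{3} \cdot 16 = \frac{16}{3} \approx 5.3333$)
$Y + 3588 = \frac{16}{3} + 3588 = \frac{10780}{3}$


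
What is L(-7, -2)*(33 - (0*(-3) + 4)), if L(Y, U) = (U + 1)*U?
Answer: 58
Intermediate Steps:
L(Y, U) = U*(1 + U) (L(Y, U) = (1 + U)*U = U*(1 + U))
L(-7, -2)*(33 - (0*(-3) + 4)) = (-2*(1 - 2))*(33 - (0*(-3) + 4)) = (-2*(-1))*(33 - (0 + 4)) = 2*(33 - 1*4) = 2*(33 - 4) = 2*29 = 58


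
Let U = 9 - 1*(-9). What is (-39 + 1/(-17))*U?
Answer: -11952/17 ≈ -703.06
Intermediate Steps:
U = 18 (U = 9 + 9 = 18)
(-39 + 1/(-17))*U = (-39 + 1/(-17))*18 = (-39 - 1/17)*18 = -664/17*18 = -11952/17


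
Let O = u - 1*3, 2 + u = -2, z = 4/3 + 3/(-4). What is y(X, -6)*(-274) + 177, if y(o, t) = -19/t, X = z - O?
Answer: -2072/3 ≈ -690.67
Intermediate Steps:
z = 7/12 (z = 4*(⅓) + 3*(-¼) = 4/3 - ¾ = 7/12 ≈ 0.58333)
u = -4 (u = -2 - 2 = -4)
O = -7 (O = -4 - 1*3 = -4 - 3 = -7)
X = 91/12 (X = 7/12 - 1*(-7) = 7/12 + 7 = 91/12 ≈ 7.5833)
y(X, -6)*(-274) + 177 = -19/(-6)*(-274) + 177 = -19*(-⅙)*(-274) + 177 = (19/6)*(-274) + 177 = -2603/3 + 177 = -2072/3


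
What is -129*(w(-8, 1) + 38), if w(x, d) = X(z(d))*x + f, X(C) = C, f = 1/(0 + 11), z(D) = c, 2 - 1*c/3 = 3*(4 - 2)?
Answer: -190275/11 ≈ -17298.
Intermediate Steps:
c = -12 (c = 6 - 9*(4 - 2) = 6 - 9*2 = 6 - 3*6 = 6 - 18 = -12)
z(D) = -12
f = 1/11 ≈ 0.090909
w(x, d) = 1/11 - 12*x (w(x, d) = -12*x + 1/11 = 1/11 - 12*x)
-129*(w(-8, 1) + 38) = -129*((1/11 - 12*(-8)) + 38) = -129*((1/11 + 96) + 38) = -129*(1057/11 + 38) = -129*1475/11 = -190275/11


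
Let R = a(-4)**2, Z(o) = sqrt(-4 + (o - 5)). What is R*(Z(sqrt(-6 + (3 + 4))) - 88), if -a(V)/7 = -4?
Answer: -68992 + 1568*I*sqrt(2) ≈ -68992.0 + 2217.5*I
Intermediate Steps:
a(V) = 28 (a(V) = -7*(-4) = 28)
Z(o) = sqrt(-9 + o) (Z(o) = sqrt(-4 + (-5 + o)) = sqrt(-9 + o))
R = 784 (R = 28**2 = 784)
R*(Z(sqrt(-6 + (3 + 4))) - 88) = 784*(sqrt(-9 + sqrt(-6 + (3 + 4))) - 88) = 784*(sqrt(-9 + sqrt(-6 + 7)) - 88) = 784*(sqrt(-9 + sqrt(1)) - 88) = 784*(sqrt(-9 + 1) - 88) = 784*(sqrt(-8) - 88) = 784*(2*I*sqrt(2) - 88) = 784*(-88 + 2*I*sqrt(2)) = -68992 + 1568*I*sqrt(2)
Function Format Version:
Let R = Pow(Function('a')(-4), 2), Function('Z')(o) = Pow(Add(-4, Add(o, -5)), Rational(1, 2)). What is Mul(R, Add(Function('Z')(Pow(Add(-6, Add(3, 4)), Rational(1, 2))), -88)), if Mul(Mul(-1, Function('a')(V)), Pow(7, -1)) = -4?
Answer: Add(-68992, Mul(1568, I, Pow(2, Rational(1, 2)))) ≈ Add(-68992., Mul(2217.5, I))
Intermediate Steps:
Function('a')(V) = 28 (Function('a')(V) = Mul(-7, -4) = 28)
Function('Z')(o) = Pow(Add(-9, o), Rational(1, 2)) (Function('Z')(o) = Pow(Add(-4, Add(-5, o)), Rational(1, 2)) = Pow(Add(-9, o), Rational(1, 2)))
R = 784 (R = Pow(28, 2) = 784)
Mul(R, Add(Function('Z')(Pow(Add(-6, Add(3, 4)), Rational(1, 2))), -88)) = Mul(784, Add(Pow(Add(-9, Pow(Add(-6, Add(3, 4)), Rational(1, 2))), Rational(1, 2)), -88)) = Mul(784, Add(Pow(Add(-9, Pow(Add(-6, 7), Rational(1, 2))), Rational(1, 2)), -88)) = Mul(784, Add(Pow(Add(-9, Pow(1, Rational(1, 2))), Rational(1, 2)), -88)) = Mul(784, Add(Pow(Add(-9, 1), Rational(1, 2)), -88)) = Mul(784, Add(Pow(-8, Rational(1, 2)), -88)) = Mul(784, Add(Mul(2, I, Pow(2, Rational(1, 2))), -88)) = Mul(784, Add(-88, Mul(2, I, Pow(2, Rational(1, 2))))) = Add(-68992, Mul(1568, I, Pow(2, Rational(1, 2))))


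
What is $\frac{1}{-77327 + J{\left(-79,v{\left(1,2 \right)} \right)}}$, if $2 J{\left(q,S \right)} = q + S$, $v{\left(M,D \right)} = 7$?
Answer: $- \frac{1}{77363} \approx -1.2926 \cdot 10^{-5}$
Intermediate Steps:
$J{\left(q,S \right)} = \frac{S}{2} + \frac{q}{2}$ ($J{\left(q,S \right)} = \frac{q + S}{2} = \frac{S + q}{2} = \frac{S}{2} + \frac{q}{2}$)
$\frac{1}{-77327 + J{\left(-79,v{\left(1,2 \right)} \right)}} = \frac{1}{-77327 + \left(\frac{1}{2} \cdot 7 + \frac{1}{2} \left(-79\right)\right)} = \frac{1}{-77327 + \left(\frac{7}{2} - \frac{79}{2}\right)} = \frac{1}{-77327 - 36} = \frac{1}{-77363} = - \frac{1}{77363}$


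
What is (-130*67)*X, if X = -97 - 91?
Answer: 1637480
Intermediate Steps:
X = -188
(-130*67)*X = -130*67*(-188) = -8710*(-188) = 1637480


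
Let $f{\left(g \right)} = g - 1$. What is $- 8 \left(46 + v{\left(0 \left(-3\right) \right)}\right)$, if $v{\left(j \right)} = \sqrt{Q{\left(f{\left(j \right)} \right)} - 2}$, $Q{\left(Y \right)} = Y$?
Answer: $-368 - 8 i \sqrt{3} \approx -368.0 - 13.856 i$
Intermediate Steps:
$f{\left(g \right)} = -1 + g$
$v{\left(j \right)} = \sqrt{-3 + j}$ ($v{\left(j \right)} = \sqrt{\left(-1 + j\right) - 2} = \sqrt{-3 + j}$)
$- 8 \left(46 + v{\left(0 \left(-3\right) \right)}\right) = - 8 \left(46 + \sqrt{-3 + 0 \left(-3\right)}\right) = - 8 \left(46 + \sqrt{-3 + 0}\right) = - 8 \left(46 + \sqrt{-3}\right) = - 8 \left(46 + i \sqrt{3}\right) = -368 - 8 i \sqrt{3}$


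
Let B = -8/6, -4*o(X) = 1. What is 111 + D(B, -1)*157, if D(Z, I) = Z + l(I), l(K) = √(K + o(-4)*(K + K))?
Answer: -295/3 + 157*I*√2/2 ≈ -98.333 + 111.02*I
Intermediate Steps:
o(X) = -¼ (o(X) = -¼*1 = -¼)
B = -4/3 (B = -8*⅙ = -4/3 ≈ -1.3333)
l(K) = √2*√K/2 (l(K) = √(K - (K + K)/4) = √(K - K/2) = √(K/2) = √2*√K/2)
D(Z, I) = Z + √2*√I/2
111 + D(B, -1)*157 = 111 + (-4/3 + √2*√(-1)/2)*157 = 111 + (-4/3 + √2*I/2)*157 = 111 + (-4/3 + I*√2/2)*157 = 111 + (-628/3 + 157*I*√2/2) = -295/3 + 157*I*√2/2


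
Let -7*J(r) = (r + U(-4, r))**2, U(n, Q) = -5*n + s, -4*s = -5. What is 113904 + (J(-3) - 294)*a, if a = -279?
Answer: 23430951/112 ≈ 2.0921e+5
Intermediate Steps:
s = 5/4 (s = -1/4*(-5) = 5/4 ≈ 1.2500)
U(n, Q) = 5/4 - 5*n (U(n, Q) = -5*n + 5/4 = 5/4 - 5*n)
J(r) = -(85/4 + r)**2/7 (J(r) = -(r + (5/4 - 5*(-4)))**2/7 = -(r + (5/4 + 20))**2/7 = -(r + 85/4)**2/7 = -(85/4 + r)**2/7)
113904 + (J(-3) - 294)*a = 113904 + (-(85 + 4*(-3))**2/112 - 294)*(-279) = 113904 + (-(85 - 12)**2/112 - 294)*(-279) = 113904 + (-1/112*73**2 - 294)*(-279) = 113904 + (-1/112*5329 - 294)*(-279) = 113904 + (-5329/112 - 294)*(-279) = 113904 - 38257/112*(-279) = 113904 + 10673703/112 = 23430951/112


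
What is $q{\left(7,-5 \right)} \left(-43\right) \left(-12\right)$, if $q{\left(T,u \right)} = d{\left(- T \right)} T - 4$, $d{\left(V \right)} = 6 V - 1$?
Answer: $-157380$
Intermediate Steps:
$d{\left(V \right)} = -1 + 6 V$
$q{\left(T,u \right)} = -4 + T \left(-1 - 6 T\right)$ ($q{\left(T,u \right)} = \left(-1 + 6 \left(- T\right)\right) T - 4 = \left(-1 - 6 T\right) T - 4 = T \left(-1 - 6 T\right) - 4 = -4 + T \left(-1 - 6 T\right)$)
$q{\left(7,-5 \right)} \left(-43\right) \left(-12\right) = \left(-4 - 7 \left(1 + 6 \cdot 7\right)\right) \left(-43\right) \left(-12\right) = \left(-4 - 7 \left(1 + 42\right)\right) \left(-43\right) \left(-12\right) = \left(-4 - 7 \cdot 43\right) \left(-43\right) \left(-12\right) = \left(-4 - 301\right) \left(-43\right) \left(-12\right) = \left(-305\right) \left(-43\right) \left(-12\right) = 13115 \left(-12\right) = -157380$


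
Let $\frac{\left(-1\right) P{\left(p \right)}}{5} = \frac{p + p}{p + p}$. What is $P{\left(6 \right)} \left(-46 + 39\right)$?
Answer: $35$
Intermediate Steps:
$P{\left(p \right)} = -5$ ($P{\left(p \right)} = - 5 \frac{p + p}{p + p} = - 5 \frac{2 p}{2 p} = - 5 \cdot 2 p \frac{1}{2 p} = \left(-5\right) 1 = -5$)
$P{\left(6 \right)} \left(-46 + 39\right) = - 5 \left(-46 + 39\right) = \left(-5\right) \left(-7\right) = 35$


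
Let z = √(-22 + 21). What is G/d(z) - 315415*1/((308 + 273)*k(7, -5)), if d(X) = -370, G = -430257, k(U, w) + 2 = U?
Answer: 226638607/214970 ≈ 1054.3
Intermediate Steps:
z = I (z = √(-1) = I ≈ 1.0*I)
k(U, w) = -2 + U
G/d(z) - 315415*1/((308 + 273)*k(7, -5)) = -430257/(-370) - 315415*1/((-2 + 7)*(308 + 273)) = -430257*(-1/370) - 315415/(5*581) = 430257/370 - 315415/2905 = 430257/370 - 315415*1/2905 = 430257/370 - 63083/581 = 226638607/214970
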